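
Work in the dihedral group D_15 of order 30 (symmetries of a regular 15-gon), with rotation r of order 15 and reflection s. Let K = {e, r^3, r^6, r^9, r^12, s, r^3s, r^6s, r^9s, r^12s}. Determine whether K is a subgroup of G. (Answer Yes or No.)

Yes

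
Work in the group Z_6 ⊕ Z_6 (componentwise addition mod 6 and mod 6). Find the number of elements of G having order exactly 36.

An element (a,b) has order lcm(ord(a), ord(b)); count pairs with lcm equal to 36.
Enumerating gives 0 such elements.

0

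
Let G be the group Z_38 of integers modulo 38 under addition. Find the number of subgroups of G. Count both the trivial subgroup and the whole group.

4

Subgroups of the cyclic group Z_38 correspond bijectively to divisors of 38.
Divisors of 38: 1, 2, 19, 38.
So Z_38 has 4 subgroups.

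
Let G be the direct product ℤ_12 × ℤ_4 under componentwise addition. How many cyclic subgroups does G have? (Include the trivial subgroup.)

20

Group the elements of G by the cyclic subgroup they generate; each cyclic subgroup of order d accounts for φ(d) elements.
Cyclic subgroups by order — order 1: 1; order 2: 3; order 3: 1; order 4: 6; order 6: 3; order 12: 6.
Total: 20.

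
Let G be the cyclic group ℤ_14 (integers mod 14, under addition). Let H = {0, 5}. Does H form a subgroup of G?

No

5 ∈ H but its inverse 9 ∉ H, so H is not a subgroup.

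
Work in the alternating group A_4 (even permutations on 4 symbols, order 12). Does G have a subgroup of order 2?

2 | 12. A subgroup of order 2 is {e, (1 2)(3 4)}.

Yes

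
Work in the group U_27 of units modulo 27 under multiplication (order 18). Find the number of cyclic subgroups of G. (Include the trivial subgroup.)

Each element a generates a cyclic subgroup ⟨a⟩; distinct elements may generate the same one (a cyclic group of order d has φ(d) generators).
Cyclic subgroups by order — order 1: 1; order 2: 1; order 3: 1; order 6: 1; order 9: 1; order 18: 1.
Total: 6.

6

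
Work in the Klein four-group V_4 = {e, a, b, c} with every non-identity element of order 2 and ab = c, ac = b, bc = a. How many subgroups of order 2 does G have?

|G| = 4 and 2 | 4, so subgroups of order 2 are possible by Lagrange.
The subgroups of order 2 are: {e, a}; {e, b}; {e, c}.
So G has 3 subgroups of order 2.

3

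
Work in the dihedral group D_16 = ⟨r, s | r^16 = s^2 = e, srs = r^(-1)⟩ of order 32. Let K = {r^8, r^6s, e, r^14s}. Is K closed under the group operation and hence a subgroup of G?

Yes

|K| = 4 divides |G| = 32, consistent with Lagrange.
K contains the identity, every element's inverse is in K, and K is closed under ·: it is a subgroup.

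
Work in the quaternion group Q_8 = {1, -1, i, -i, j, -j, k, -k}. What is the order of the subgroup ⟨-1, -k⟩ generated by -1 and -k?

|⟨-1⟩| = 2 and |⟨-k⟩| = 4, so |H| is a multiple of lcm(2, 4) = 4 and divides |G| = 8.
Closing under the operation: H = {1, -1, k, -k}, so |H| = 4.

4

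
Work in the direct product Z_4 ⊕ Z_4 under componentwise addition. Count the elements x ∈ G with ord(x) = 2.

An element (a,b) has order lcm(ord(a), ord(b)); count pairs with lcm equal to 2.
Enumerating gives 3 such elements.

3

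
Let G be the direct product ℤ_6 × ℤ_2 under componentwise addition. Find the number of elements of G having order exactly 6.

An element (a,b) has order lcm(ord(a), ord(b)); count pairs with lcm equal to 6.
Enumerating gives 6 such elements.

6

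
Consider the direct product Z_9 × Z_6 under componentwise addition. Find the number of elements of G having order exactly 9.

An element (a,b) has order lcm(ord(a), ord(b)); count pairs with lcm equal to 9.
Enumerating gives 18 such elements.

18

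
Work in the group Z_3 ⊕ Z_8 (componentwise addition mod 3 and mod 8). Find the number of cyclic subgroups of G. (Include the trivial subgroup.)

8

Group the elements of G by the cyclic subgroup they generate; each cyclic subgroup of order d accounts for φ(d) elements.
Cyclic subgroups by order — order 1: 1; order 2: 1; order 3: 1; order 4: 1; order 6: 1; order 8: 1; order 12: 1; order 24: 1.
Total: 8.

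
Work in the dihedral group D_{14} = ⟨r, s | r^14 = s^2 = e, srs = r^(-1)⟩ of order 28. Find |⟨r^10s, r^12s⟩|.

14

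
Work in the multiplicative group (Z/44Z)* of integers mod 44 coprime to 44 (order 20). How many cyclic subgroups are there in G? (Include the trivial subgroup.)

Each element a generates a cyclic subgroup ⟨a⟩; distinct elements may generate the same one (a cyclic group of order d has φ(d) generators).
Cyclic subgroups by order — order 1: 1; order 2: 3; order 5: 1; order 10: 3.
Total: 8.

8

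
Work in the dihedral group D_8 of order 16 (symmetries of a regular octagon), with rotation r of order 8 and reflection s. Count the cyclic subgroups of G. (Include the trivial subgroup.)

12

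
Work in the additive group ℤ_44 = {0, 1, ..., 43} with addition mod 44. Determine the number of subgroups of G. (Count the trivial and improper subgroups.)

6

A cyclic group of order 44 has exactly one subgroup for each divisor of 44.
Divisors of 44: 1, 2, 4, 11, 22, 44.
So ℤ_44 has 6 subgroups.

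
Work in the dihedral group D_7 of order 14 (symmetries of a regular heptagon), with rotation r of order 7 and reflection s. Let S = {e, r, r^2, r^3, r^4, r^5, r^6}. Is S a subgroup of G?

Yes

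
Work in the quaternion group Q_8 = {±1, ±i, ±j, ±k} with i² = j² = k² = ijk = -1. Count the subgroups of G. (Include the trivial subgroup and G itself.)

6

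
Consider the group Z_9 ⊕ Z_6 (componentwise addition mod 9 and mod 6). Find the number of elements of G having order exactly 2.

An element (a,b) has order lcm(ord(a), ord(b)); count pairs with lcm equal to 2.
Enumerating gives 1 such elements.

1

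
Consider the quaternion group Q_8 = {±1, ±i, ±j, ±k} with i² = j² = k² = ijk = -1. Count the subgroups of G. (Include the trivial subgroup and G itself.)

|G| = 8, so by Lagrange every subgroup order divides 8. Divisors: 1, 2, 4, 8.
Subgroups by order — order 1: 1; order 2: 1; order 4: 3; order 8: 1.
Total: 1 + 1 + 3 + 1 = 6.

6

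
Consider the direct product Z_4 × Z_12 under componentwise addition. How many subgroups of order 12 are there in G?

7

|G| = 48 and 12 | 48, so subgroups of order 12 are possible by Lagrange.
The subgroups of order 12 are: {(0,0), (0,1), (0,2), (0,3), (0,4), (0,5), (0,6), (0,7), (0,8), (0,9), (0,10), (0,11)}; {(0,0), (0,2), (0,4), (0,6), (0,8), (0,10), (2,0), (2,2), (2,4), (2,6), (2,8), (2,10)}; {(0,0), (0,2), (0,4), (0,6), (0,8), (0,10), (2,1), (2,3), (2,5), (2,7), (2,9), (2,11)}; {(0,0), (0,4), (0,8), (1,0), (1,4), (1,8), (2,0), (2,4), (2,8), (3,0), (3,4), (3,8)}; … (7 in all).
So G has 7 subgroups of order 12.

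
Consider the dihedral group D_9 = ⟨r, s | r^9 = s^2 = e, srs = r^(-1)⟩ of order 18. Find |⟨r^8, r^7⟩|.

9

|⟨r^8⟩| = 9 and |⟨r^7⟩| = 9, so |H| is a multiple of lcm(9, 9) = 9 and divides |G| = 18.
Closing under the operation: H = {e, r, r^2, r^3, r^4, r^5, r^6, r^7, r^8}, so |H| = 9.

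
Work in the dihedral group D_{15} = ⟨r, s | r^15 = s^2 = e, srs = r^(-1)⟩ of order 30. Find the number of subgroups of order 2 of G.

15

|G| = 30 and 2 | 30, so subgroups of order 2 are possible by Lagrange.
The subgroups of order 2 are: {e, r^10s}; {e, r^11s}; {e, r^12s}; {e, r^13s}; … (15 in all).
So G has 15 subgroups of order 2.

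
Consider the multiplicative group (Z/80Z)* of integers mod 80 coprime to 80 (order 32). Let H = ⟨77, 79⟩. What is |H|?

8

|⟨77⟩| = 4 and |⟨79⟩| = 2, so |H| is a multiple of lcm(4, 2) = 4 and divides |G| = 32.
Closing under the operation: H = {1, 3, 9, 27, 53, 71, 77, 79}, so |H| = 8.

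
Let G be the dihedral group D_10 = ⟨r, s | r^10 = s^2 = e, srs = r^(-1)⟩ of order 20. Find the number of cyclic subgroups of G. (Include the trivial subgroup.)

Each element a generates a cyclic subgroup ⟨a⟩; distinct elements may generate the same one (a cyclic group of order d has φ(d) generators).
Cyclic subgroups by order — order 1: 1; order 2: 11; order 5: 1; order 10: 1.
Total: 14.

14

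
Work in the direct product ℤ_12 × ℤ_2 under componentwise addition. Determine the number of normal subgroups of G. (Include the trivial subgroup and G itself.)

16

G is abelian, so every subgroup is normal.
G has 16 subgroups in total, hence 16 normal subgroups.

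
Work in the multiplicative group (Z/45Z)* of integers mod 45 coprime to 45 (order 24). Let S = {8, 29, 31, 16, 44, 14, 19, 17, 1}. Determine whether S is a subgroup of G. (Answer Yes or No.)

|S| = 9 does not divide |G| = 24, so by Lagrange S is not a subgroup.

No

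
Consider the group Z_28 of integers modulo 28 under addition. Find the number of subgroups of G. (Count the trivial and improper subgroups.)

6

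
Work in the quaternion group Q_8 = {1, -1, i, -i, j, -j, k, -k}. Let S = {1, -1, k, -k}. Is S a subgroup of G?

Yes

|S| = 4 divides |G| = 8, consistent with Lagrange.
S contains the identity, every element's inverse is in S, and S is closed under ·: it is a subgroup.
In fact S = ⟨-k⟩.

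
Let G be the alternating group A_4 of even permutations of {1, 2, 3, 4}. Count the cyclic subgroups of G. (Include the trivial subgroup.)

A cyclic subgroup of order d is generated by each of its φ(d) elements of order d, so the cyclic subgroups of order d number (#elements of order d)/φ(d).
Cyclic subgroups by order — order 1: 1; order 2: 3; order 3: 4.
Total: 8.

8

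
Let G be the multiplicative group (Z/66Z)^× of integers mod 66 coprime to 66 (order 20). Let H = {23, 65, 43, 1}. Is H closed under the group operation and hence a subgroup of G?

Yes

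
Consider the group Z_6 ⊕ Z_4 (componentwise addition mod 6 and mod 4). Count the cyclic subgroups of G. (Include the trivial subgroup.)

12

A cyclic subgroup of order d is generated by each of its φ(d) elements of order d, so the cyclic subgroups of order d number (#elements of order d)/φ(d).
Cyclic subgroups by order — order 1: 1; order 2: 3; order 3: 1; order 4: 2; order 6: 3; order 12: 2.
Total: 12.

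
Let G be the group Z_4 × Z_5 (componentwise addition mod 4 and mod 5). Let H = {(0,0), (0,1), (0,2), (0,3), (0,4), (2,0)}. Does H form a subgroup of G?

No

|H| = 6 does not divide |G| = 20, so by Lagrange H is not a subgroup.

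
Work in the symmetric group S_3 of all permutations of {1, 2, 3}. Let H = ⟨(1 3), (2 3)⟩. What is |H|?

6

|⟨(1 3)⟩| = 2 and |⟨(2 3)⟩| = 2, so |H| is a multiple of lcm(2, 2) = 2 and divides |G| = 6.
Closing {(1 3), (2 3)} under the group operation gives all of G, so |H| = 6.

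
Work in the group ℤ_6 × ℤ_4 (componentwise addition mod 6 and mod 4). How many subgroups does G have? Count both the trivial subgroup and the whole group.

16

|G| = 24, so by Lagrange every subgroup order divides 24. Divisors: 1, 2, 3, 4, 6, 8, 12, 24.
Subgroups by order — order 1: 1; order 2: 3; order 3: 1; order 4: 3; order 6: 3; order 8: 1; order 12: 3; order 24: 1.
Total: 1 + 3 + 1 + 3 + 3 + 1 + 3 + 1 = 16.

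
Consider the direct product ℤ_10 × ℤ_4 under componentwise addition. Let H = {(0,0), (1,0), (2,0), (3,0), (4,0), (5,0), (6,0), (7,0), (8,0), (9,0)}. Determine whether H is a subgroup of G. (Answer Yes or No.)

|H| = 10 divides |G| = 40, consistent with Lagrange.
H contains the identity, every element's inverse is in H, and H is closed under +: it is a subgroup.
In fact H = ⟨(9,0)⟩.

Yes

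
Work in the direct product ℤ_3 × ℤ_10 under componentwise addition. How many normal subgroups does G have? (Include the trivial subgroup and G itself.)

G is abelian, so every subgroup is normal.
G has 8 subgroups in total, hence 8 normal subgroups.

8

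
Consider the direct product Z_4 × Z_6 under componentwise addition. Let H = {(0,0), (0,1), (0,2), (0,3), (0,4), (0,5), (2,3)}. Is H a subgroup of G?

No

|H| = 7 does not divide |G| = 24, so by Lagrange H is not a subgroup.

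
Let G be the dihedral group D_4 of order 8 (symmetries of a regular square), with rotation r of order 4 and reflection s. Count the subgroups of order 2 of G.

5

|G| = 8 and 2 | 8, so subgroups of order 2 are possible by Lagrange.
The subgroups of order 2 are: {e, r^2}; {e, r^2s}; {e, r^3s}; {e, rs}; … (5 in all).
So G has 5 subgroups of order 2.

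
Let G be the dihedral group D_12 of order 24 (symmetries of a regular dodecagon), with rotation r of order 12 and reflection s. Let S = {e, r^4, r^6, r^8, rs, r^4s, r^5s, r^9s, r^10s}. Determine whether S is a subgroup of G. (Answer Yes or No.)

No

|S| = 9 does not divide |G| = 24, so by Lagrange S is not a subgroup.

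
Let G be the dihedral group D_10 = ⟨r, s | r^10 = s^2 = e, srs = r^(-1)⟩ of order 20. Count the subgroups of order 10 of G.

3

|G| = 20 and 10 | 20, so subgroups of order 10 are possible by Lagrange.
The subgroups of order 10 are: {e, r, r^2, r^3, r^4, r^5, r^6, r^7, r^8, r^9}; {e, r^2, r^4, r^6, r^8, s, r^2s, r^4s, r^6s, r^8s}; {e, r^2, r^4, r^6, r^8, rs, r^3s, r^5s, r^7s, r^9s}.
So G has 3 subgroups of order 10.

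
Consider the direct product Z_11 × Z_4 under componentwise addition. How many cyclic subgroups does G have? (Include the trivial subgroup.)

Each element a generates a cyclic subgroup ⟨a⟩; distinct elements may generate the same one (a cyclic group of order d has φ(d) generators).
Cyclic subgroups by order — order 1: 1; order 2: 1; order 4: 1; order 11: 1; order 22: 1; order 44: 1.
Total: 6.

6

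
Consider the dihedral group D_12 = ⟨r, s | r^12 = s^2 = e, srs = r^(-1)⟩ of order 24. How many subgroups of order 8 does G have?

|G| = 24 and 8 | 24, so subgroups of order 8 are possible by Lagrange.
The subgroups of order 8 are: {e, r^3, r^6, r^9, rs, r^4s, r^7s, r^10s}; {e, r^3, r^6, r^9, r^2s, r^5s, r^8s, r^11s}; {e, r^3, r^6, r^9, s, r^3s, r^6s, r^9s}.
So G has 3 subgroups of order 8.

3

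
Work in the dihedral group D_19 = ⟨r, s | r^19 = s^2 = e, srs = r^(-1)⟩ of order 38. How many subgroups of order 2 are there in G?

19

|G| = 38 and 2 | 38, so subgroups of order 2 are possible by Lagrange.
The subgroups of order 2 are: {e, r^10s}; {e, r^11s}; {e, r^12s}; {e, r^13s}; … (19 in all).
So G has 19 subgroups of order 2.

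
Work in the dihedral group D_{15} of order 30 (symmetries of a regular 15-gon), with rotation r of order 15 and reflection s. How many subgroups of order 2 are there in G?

15

|G| = 30 and 2 | 30, so subgroups of order 2 are possible by Lagrange.
The subgroups of order 2 are: {e, r^10s}; {e, r^11s}; {e, r^12s}; {e, r^13s}; … (15 in all).
So G has 15 subgroups of order 2.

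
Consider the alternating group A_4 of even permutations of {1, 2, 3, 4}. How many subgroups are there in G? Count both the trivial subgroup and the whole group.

10

|G| = 12, so by Lagrange every subgroup order divides 12. Divisors: 1, 2, 3, 4, 6, 12.
Subgroups by order — order 1: 1; order 2: 3; order 3: 4; order 4: 1; order 6: 0; order 12: 1.
Total: 1 + 3 + 4 + 1 + 0 + 1 = 10.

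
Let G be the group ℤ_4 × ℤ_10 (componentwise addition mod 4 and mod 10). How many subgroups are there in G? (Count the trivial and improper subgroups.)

|G| = 40, so by Lagrange every subgroup order divides 40. Divisors: 1, 2, 4, 5, 8, 10, 20, 40.
Subgroups by order — order 1: 1; order 2: 3; order 4: 3; order 5: 1; order 8: 1; order 10: 3; order 20: 3; order 40: 1.
Total: 1 + 3 + 3 + 1 + 1 + 3 + 3 + 1 = 16.

16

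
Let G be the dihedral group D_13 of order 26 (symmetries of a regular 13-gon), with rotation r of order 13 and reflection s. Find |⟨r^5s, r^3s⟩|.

|⟨r^5s⟩| = 2 and |⟨r^3s⟩| = 2, so |H| is a multiple of lcm(2, 2) = 2 and divides |G| = 26.
Closing {r^5s, r^3s} under the group operation gives all of G, so |H| = 26.

26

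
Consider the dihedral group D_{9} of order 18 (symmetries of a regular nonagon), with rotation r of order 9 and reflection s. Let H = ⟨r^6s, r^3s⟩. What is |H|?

6

|⟨r^6s⟩| = 2 and |⟨r^3s⟩| = 2, so |H| is a multiple of lcm(2, 2) = 2 and divides |G| = 18.
Closing under the operation: H = {e, r^3, r^6, s, r^3s, r^6s}, so |H| = 6.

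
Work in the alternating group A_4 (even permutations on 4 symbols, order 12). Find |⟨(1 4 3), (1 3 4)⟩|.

|⟨(1 4 3)⟩| = 3 and |⟨(1 3 4)⟩| = 3, so |H| is a multiple of lcm(3, 3) = 3 and divides |G| = 12.
Closing under the operation: H = {e, (1 3 4), (1 4 3)}, so |H| = 3.

3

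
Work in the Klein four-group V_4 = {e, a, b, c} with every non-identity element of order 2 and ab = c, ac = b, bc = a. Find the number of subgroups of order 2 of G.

|G| = 4 and 2 | 4, so subgroups of order 2 are possible by Lagrange.
The subgroups of order 2 are: {e, a}; {e, b}; {e, c}.
So G has 3 subgroups of order 2.

3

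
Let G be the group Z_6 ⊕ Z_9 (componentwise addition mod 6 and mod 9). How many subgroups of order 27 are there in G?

1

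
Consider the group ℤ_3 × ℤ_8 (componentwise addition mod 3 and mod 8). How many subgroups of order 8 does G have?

|G| = 24 and 8 | 24, so subgroups of order 8 are possible by Lagrange.
The subgroups of order 8 are: {(0,0), (0,1), (0,2), (0,3), (0,4), (0,5), (0,6), (0,7)}.
So G has 1 subgroup of order 8.

1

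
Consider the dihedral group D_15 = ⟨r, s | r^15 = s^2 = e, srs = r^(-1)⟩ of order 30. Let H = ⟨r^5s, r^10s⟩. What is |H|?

6

|⟨r^5s⟩| = 2 and |⟨r^10s⟩| = 2, so |H| is a multiple of lcm(2, 2) = 2 and divides |G| = 30.
Closing under the operation: H = {e, r^5, r^10, s, r^5s, r^10s}, so |H| = 6.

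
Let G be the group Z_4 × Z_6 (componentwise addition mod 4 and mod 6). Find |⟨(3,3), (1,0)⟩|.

|⟨(3,3)⟩| = 4 and |⟨(1,0)⟩| = 4, so |H| is a multiple of lcm(4, 4) = 4 and divides |G| = 24.
Closing under the operation: H = {(0,0), (0,3), (1,0), (1,3), (2,0), (2,3), (3,0), (3,3)}, so |H| = 8.

8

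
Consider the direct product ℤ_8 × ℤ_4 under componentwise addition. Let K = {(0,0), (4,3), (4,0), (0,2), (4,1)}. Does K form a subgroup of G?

|K| = 5 does not divide |G| = 32, so by Lagrange K is not a subgroup.

No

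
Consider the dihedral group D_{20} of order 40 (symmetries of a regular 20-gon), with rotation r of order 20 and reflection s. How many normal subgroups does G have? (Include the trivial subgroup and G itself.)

G has 48 subgroups. Checking conjugation-invariance by order — order 1: 1/1 normal; order 2: 1/21 normal; order 4: 1/11 normal; order 5: 1/1 normal; order 8: 0/5 normal; order 10: 1/5 normal; order 20: 3/3 normal; order 40: 1/1 normal.
Total normal subgroups: 9.

9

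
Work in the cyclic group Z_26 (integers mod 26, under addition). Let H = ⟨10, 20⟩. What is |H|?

13

|⟨10⟩| = 13 and |⟨20⟩| = 13, so |H| is a multiple of lcm(13, 13) = 13 and divides |G| = 26.
Closing under the operation: H = {0, 2, 4, 6, 8, 10, 12, 14, 16, 18, 20, 22, 24}, so |H| = 13.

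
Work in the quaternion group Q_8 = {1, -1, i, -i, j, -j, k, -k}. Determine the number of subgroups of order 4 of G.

3

|G| = 8 and 4 | 8, so subgroups of order 4 are possible by Lagrange.
The subgroups of order 4 are: {1, -1, i, -i}; {1, -1, j, -j}; {1, -1, k, -k}.
So G has 3 subgroups of order 4.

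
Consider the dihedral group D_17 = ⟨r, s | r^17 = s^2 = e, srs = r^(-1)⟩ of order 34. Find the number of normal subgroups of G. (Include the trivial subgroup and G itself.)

3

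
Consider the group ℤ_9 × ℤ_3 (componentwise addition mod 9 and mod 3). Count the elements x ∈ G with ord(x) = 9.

An element (a,b) has order lcm(ord(a), ord(b)); count pairs with lcm equal to 9.
Enumerating gives 18 such elements.

18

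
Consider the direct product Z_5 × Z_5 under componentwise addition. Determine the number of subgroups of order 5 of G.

6

|G| = 25 and 5 | 25, so subgroups of order 5 are possible by Lagrange.
The subgroups of order 5 are: {(0,0), (0,1), (0,2), (0,3), (0,4)}; {(0,0), (1,0), (2,0), (3,0), (4,0)}; {(0,0), (1,1), (2,2), (3,3), (4,4)}; {(0,0), (1,2), (2,4), (3,1), (4,3)}; … (6 in all).
So G has 6 subgroups of order 5.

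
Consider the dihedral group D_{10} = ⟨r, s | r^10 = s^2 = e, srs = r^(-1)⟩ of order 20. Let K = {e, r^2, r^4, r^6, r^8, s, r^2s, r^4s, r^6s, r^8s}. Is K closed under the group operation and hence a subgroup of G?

|K| = 10 divides |G| = 20, consistent with Lagrange.
K contains the identity, every element's inverse is in K, and K is closed under ·: it is a subgroup.

Yes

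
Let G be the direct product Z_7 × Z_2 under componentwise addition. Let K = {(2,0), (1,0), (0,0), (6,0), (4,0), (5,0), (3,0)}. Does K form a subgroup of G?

Yes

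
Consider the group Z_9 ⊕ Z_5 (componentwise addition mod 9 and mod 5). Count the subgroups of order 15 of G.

|G| = 45 and 15 | 45, so subgroups of order 15 are possible by Lagrange.
The subgroups of order 15 are: {(0,0), (0,1), (0,2), (0,3), (0,4), (3,0), (3,1), (3,2), (3,3), (3,4), (6,0), (6,1), (6,2), (6,3), (6,4)}.
So G has 1 subgroup of order 15.

1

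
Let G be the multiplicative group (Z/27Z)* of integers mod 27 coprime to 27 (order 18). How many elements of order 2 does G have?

1

The elements of order 2 are: 26.
That's 1.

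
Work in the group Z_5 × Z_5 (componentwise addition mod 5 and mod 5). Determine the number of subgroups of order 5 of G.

6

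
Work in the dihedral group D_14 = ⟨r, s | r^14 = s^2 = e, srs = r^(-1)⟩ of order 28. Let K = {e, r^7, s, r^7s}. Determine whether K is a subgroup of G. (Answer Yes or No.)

Yes

|K| = 4 divides |G| = 28, consistent with Lagrange.
K contains the identity, every element's inverse is in K, and K is closed under ·: it is a subgroup.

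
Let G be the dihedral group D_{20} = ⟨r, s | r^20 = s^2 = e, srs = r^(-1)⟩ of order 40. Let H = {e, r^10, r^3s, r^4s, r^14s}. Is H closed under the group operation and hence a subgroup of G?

No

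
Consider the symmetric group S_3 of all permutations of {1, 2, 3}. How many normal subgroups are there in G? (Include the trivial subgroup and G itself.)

G has 6 subgroups. Checking conjugation-invariance by order — order 1: 1/1 normal; order 2: 0/3 normal; order 3: 1/1 normal; order 6: 1/1 normal.
Total normal subgroups: 3.

3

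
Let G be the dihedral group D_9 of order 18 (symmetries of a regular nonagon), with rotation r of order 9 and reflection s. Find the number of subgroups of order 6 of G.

|G| = 18 and 6 | 18, so subgroups of order 6 are possible by Lagrange.
The subgroups of order 6 are: {e, r^3, r^6, r^2s, r^5s, r^8s}; {e, r^3, r^6, s, r^3s, r^6s}; {e, r^3, r^6, rs, r^4s, r^7s}.
So G has 3 subgroups of order 6.

3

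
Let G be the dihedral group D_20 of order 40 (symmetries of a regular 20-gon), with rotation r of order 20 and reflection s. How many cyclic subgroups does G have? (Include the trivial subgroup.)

26

A cyclic subgroup of order d is generated by each of its φ(d) elements of order d, so the cyclic subgroups of order d number (#elements of order d)/φ(d).
Cyclic subgroups by order — order 1: 1; order 2: 21; order 4: 1; order 5: 1; order 10: 1; order 20: 1.
Total: 26.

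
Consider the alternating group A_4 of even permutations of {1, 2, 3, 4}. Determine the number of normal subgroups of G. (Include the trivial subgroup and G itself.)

3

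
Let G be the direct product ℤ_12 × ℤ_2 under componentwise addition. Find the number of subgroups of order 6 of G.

|G| = 24 and 6 | 24, so subgroups of order 6 are possible by Lagrange.
The subgroups of order 6 are: {(0,0), (0,1), (4,0), (4,1), (8,0), (8,1)}; {(0,0), (2,0), (4,0), (6,0), (8,0), (10,0)}; {(0,0), (2,1), (4,0), (6,1), (8,0), (10,1)}.
So G has 3 subgroups of order 6.

3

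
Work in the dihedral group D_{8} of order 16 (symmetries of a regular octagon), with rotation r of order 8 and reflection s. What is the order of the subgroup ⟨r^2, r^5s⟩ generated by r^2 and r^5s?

8

|⟨r^2⟩| = 4 and |⟨r^5s⟩| = 2, so |H| is a multiple of lcm(4, 2) = 4 and divides |G| = 16.
Closing under the operation: H = {e, r^2, r^4, r^6, rs, r^3s, r^5s, r^7s}, so |H| = 8.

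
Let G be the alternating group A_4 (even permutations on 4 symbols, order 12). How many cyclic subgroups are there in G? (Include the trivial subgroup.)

Each element a generates a cyclic subgroup ⟨a⟩; distinct elements may generate the same one (a cyclic group of order d has φ(d) generators).
Cyclic subgroups by order — order 1: 1; order 2: 3; order 3: 4.
Total: 8.

8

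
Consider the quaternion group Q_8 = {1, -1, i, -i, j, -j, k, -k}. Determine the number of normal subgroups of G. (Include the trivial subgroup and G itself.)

6

G has 6 subgroups. Checking conjugation-invariance by order — order 1: 1/1 normal; order 2: 1/1 normal; order 4: 3/3 normal; order 8: 1/1 normal.
Total normal subgroups: 6.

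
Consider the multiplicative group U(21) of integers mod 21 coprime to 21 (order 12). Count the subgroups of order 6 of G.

3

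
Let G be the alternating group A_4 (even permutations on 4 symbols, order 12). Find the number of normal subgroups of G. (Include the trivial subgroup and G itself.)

3

G has 10 subgroups. Checking conjugation-invariance by order — order 1: 1/1 normal; order 2: 0/3 normal; order 3: 0/4 normal; order 4: 1/1 normal; order 12: 1/1 normal.
Total normal subgroups: 3.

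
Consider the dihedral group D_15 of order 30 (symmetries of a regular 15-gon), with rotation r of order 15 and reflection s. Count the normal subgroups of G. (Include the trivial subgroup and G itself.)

5

G has 28 subgroups. Checking conjugation-invariance by order — order 1: 1/1 normal; order 2: 0/15 normal; order 3: 1/1 normal; order 5: 1/1 normal; order 6: 0/5 normal; order 10: 0/3 normal; order 15: 1/1 normal; order 30: 1/1 normal.
Total normal subgroups: 5.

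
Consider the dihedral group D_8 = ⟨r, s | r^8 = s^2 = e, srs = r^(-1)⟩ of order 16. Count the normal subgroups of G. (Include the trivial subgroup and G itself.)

7

G has 19 subgroups. Checking conjugation-invariance by order — order 1: 1/1 normal; order 2: 1/9 normal; order 4: 1/5 normal; order 8: 3/3 normal; order 16: 1/1 normal.
Total normal subgroups: 7.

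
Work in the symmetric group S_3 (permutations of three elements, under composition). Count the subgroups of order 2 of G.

3

|G| = 6 and 2 | 6, so subgroups of order 2 are possible by Lagrange.
The subgroups of order 2 are: {e, (1 2)}; {e, (1 3)}; {e, (2 3)}.
So G has 3 subgroups of order 2.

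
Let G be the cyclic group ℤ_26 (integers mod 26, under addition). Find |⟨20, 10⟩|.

|⟨20⟩| = 13 and |⟨10⟩| = 13, so |H| is a multiple of lcm(13, 13) = 13 and divides |G| = 26.
Closing under the operation: H = {0, 2, 4, 6, 8, 10, 12, 14, 16, 18, 20, 22, 24}, so |H| = 13.

13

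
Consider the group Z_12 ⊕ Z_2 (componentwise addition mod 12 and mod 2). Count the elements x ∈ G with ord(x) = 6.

An element (a,b) has order lcm(ord(a), ord(b)); count pairs with lcm equal to 6.
Enumerating gives 6 such elements.

6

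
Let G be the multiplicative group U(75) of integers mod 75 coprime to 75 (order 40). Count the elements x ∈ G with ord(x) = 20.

Enumerating element orders in G gives 16 elements of order 20.

16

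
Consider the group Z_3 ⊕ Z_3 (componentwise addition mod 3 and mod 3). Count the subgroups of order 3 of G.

|G| = 9 and 3 | 9, so subgroups of order 3 are possible by Lagrange.
The subgroups of order 3 are: {(0,0), (0,1), (0,2)}; {(0,0), (1,0), (2,0)}; {(0,0), (1,1), (2,2)}; {(0,0), (1,2), (2,1)}.
So G has 4 subgroups of order 3.

4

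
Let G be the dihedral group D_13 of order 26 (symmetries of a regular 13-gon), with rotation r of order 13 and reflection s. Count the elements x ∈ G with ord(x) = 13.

12

Enumerating element orders in G gives 12 elements of order 13.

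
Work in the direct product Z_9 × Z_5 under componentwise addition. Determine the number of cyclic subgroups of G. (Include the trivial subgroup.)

Each element a generates a cyclic subgroup ⟨a⟩; distinct elements may generate the same one (a cyclic group of order d has φ(d) generators).
Cyclic subgroups by order — order 1: 1; order 3: 1; order 5: 1; order 9: 1; order 15: 1; order 45: 1.
Total: 6.

6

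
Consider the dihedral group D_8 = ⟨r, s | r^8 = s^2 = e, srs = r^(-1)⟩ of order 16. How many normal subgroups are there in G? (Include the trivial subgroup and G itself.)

7

G has 19 subgroups. Checking conjugation-invariance by order — order 1: 1/1 normal; order 2: 1/9 normal; order 4: 1/5 normal; order 8: 3/3 normal; order 16: 1/1 normal.
Total normal subgroups: 7.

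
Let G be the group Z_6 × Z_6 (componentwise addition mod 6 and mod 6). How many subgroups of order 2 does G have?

3

|G| = 36 and 2 | 36, so subgroups of order 2 are possible by Lagrange.
The subgroups of order 2 are: {(0,0), (0,3)}; {(0,0), (3,0)}; {(0,0), (3,3)}.
So G has 3 subgroups of order 2.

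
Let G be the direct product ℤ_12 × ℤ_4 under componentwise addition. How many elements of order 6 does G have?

6

An element (a,b) has order lcm(ord(a), ord(b)); count pairs with lcm equal to 6.
Enumerating gives 6 such elements.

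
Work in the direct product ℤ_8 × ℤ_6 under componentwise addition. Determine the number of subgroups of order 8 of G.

3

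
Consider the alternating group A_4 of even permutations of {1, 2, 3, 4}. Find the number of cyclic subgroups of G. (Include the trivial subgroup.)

8

Group the elements of G by the cyclic subgroup they generate; each cyclic subgroup of order d accounts for φ(d) elements.
Cyclic subgroups by order — order 1: 1; order 2: 3; order 3: 4.
Total: 8.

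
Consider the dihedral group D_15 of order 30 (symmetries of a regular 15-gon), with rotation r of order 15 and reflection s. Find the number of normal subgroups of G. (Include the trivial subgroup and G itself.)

G has 28 subgroups. Checking conjugation-invariance by order — order 1: 1/1 normal; order 2: 0/15 normal; order 3: 1/1 normal; order 5: 1/1 normal; order 6: 0/5 normal; order 10: 0/3 normal; order 15: 1/1 normal; order 30: 1/1 normal.
Total normal subgroups: 5.

5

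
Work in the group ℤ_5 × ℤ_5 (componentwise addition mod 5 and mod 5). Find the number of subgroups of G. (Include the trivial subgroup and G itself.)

8

|G| = 25, so by Lagrange every subgroup order divides 25. Divisors: 1, 5, 25.
Subgroups by order — order 1: 1; order 5: 6; order 25: 1.
Total: 1 + 6 + 1 = 8.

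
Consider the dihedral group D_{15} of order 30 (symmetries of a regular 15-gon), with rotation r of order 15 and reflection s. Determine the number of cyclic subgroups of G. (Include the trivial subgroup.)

A cyclic subgroup of order d is generated by each of its φ(d) elements of order d, so the cyclic subgroups of order d number (#elements of order d)/φ(d).
Cyclic subgroups by order — order 1: 1; order 2: 15; order 3: 1; order 5: 1; order 15: 1.
Total: 19.

19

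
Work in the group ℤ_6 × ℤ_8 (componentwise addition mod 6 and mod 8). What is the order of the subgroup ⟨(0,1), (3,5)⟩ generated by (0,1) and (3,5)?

16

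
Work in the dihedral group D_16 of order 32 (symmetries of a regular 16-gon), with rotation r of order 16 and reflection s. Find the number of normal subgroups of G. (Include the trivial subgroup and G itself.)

G has 36 subgroups. Checking conjugation-invariance by order — order 1: 1/1 normal; order 2: 1/17 normal; order 4: 1/9 normal; order 8: 1/5 normal; order 16: 3/3 normal; order 32: 1/1 normal.
Total normal subgroups: 8.

8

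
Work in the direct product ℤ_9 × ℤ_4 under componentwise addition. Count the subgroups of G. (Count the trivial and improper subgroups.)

|G| = 36, so by Lagrange every subgroup order divides 36. Divisors: 1, 2, 3, 4, 6, 9, 12, 18, 36.
Subgroups by order — order 1: 1; order 2: 1; order 3: 1; order 4: 1; order 6: 1; order 9: 1; order 12: 1; order 18: 1; order 36: 1.
Total: 1 + 1 + 1 + 1 + 1 + 1 + 1 + 1 + 1 = 9.

9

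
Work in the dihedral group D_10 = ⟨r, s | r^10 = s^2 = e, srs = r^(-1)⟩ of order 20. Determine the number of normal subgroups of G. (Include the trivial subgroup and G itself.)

7

G has 22 subgroups. Checking conjugation-invariance by order — order 1: 1/1 normal; order 2: 1/11 normal; order 4: 0/5 normal; order 5: 1/1 normal; order 10: 3/3 normal; order 20: 1/1 normal.
Total normal subgroups: 7.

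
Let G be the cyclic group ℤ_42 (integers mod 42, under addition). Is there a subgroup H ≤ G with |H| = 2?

2 | 42. A subgroup of order 2 is {0, 21}.

Yes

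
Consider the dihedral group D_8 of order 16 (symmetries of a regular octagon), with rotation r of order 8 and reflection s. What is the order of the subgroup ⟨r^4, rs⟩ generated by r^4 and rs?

|⟨r^4⟩| = 2 and |⟨rs⟩| = 2, so |H| is a multiple of lcm(2, 2) = 2 and divides |G| = 16.
Closing under the operation: H = {e, r^4, rs, r^5s}, so |H| = 4.

4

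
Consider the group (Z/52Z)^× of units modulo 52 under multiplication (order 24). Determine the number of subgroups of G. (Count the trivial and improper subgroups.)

|G| = 24, so by Lagrange every subgroup order divides 24. Divisors: 1, 2, 3, 4, 6, 8, 12, 24.
Subgroups by order — order 1: 1; order 2: 3; order 3: 1; order 4: 3; order 6: 3; order 8: 1; order 12: 3; order 24: 1.
Total: 1 + 3 + 1 + 3 + 3 + 1 + 3 + 1 = 16.

16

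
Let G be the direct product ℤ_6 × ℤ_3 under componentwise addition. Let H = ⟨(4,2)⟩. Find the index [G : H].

6

|⟨(4,2)⟩| = 3 and |G| = 18.
By Lagrange, [G : H] = |G|/|H| = 18/3 = 6.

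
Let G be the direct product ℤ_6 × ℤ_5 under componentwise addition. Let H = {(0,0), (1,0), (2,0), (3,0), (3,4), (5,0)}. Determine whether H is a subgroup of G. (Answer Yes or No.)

No

(3,4) ∈ H but its inverse (3,1) ∉ H, so H is not a subgroup.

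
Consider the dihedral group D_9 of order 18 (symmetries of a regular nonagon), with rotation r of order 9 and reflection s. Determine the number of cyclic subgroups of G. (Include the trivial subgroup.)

12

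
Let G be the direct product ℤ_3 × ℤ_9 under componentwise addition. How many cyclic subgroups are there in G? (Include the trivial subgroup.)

8

Each element a generates a cyclic subgroup ⟨a⟩; distinct elements may generate the same one (a cyclic group of order d has φ(d) generators).
Cyclic subgroups by order — order 1: 1; order 3: 4; order 9: 3.
Total: 8.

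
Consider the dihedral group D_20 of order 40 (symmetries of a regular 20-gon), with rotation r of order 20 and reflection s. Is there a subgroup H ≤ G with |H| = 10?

Yes

10 | 40. A subgroup of order 10 is {e, r^2, r^4, r^6, r^8, r^10, r^12, r^14, r^16, r^18}.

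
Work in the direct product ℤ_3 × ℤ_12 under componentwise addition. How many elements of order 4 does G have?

An element (a,b) has order lcm(ord(a), ord(b)); count pairs with lcm equal to 4.
Enumerating gives 2 such elements.

2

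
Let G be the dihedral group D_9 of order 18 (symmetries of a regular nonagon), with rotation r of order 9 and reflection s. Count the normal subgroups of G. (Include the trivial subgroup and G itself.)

G has 16 subgroups. Checking conjugation-invariance by order — order 1: 1/1 normal; order 2: 0/9 normal; order 3: 1/1 normal; order 6: 0/3 normal; order 9: 1/1 normal; order 18: 1/1 normal.
Total normal subgroups: 4.

4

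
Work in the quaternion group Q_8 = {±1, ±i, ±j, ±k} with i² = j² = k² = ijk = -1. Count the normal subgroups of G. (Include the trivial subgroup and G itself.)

6

G has 6 subgroups. Checking conjugation-invariance by order — order 1: 1/1 normal; order 2: 1/1 normal; order 4: 3/3 normal; order 8: 1/1 normal.
Total normal subgroups: 6.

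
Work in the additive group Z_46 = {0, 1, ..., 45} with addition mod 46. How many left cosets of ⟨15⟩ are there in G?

|⟨15⟩| = 46 and |G| = 46.
By Lagrange, [G : H] = |G|/|H| = 46/46 = 1.

1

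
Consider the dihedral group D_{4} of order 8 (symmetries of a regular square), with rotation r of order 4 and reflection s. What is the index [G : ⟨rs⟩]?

4

|⟨rs⟩| = 2 and |G| = 8.
By Lagrange, [G : H] = |G|/|H| = 8/2 = 4.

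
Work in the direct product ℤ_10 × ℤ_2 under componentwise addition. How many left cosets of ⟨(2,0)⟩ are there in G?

|⟨(2,0)⟩| = 5 and |G| = 20.
By Lagrange, [G : H] = |G|/|H| = 20/5 = 4.

4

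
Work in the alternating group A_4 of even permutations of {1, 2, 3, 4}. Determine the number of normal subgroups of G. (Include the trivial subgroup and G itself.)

G has 10 subgroups. Checking conjugation-invariance by order — order 1: 1/1 normal; order 2: 0/3 normal; order 3: 0/4 normal; order 4: 1/1 normal; order 12: 1/1 normal.
Total normal subgroups: 3.

3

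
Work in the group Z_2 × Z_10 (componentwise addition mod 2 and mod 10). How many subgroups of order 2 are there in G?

3

|G| = 20 and 2 | 20, so subgroups of order 2 are possible by Lagrange.
The subgroups of order 2 are: {(0,0), (0,5)}; {(0,0), (1,0)}; {(0,0), (1,5)}.
So G has 3 subgroups of order 2.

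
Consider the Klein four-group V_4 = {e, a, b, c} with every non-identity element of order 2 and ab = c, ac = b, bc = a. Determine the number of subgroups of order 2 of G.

3

|G| = 4 and 2 | 4, so subgroups of order 2 are possible by Lagrange.
The subgroups of order 2 are: {e, a}; {e, b}; {e, c}.
So G has 3 subgroups of order 2.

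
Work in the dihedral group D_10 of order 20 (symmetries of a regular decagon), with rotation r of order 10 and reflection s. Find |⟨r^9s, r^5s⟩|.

|⟨r^9s⟩| = 2 and |⟨r^5s⟩| = 2, so |H| is a multiple of lcm(2, 2) = 2 and divides |G| = 20.
Closing under the operation: H = {e, r^2, r^4, r^6, r^8, rs, r^3s, r^5s, r^7s, r^9s}, so |H| = 10.

10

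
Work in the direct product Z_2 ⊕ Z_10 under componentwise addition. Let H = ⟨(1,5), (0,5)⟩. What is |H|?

4

|⟨(1,5)⟩| = 2 and |⟨(0,5)⟩| = 2, so |H| is a multiple of lcm(2, 2) = 2 and divides |G| = 20.
Closing under the operation: H = {(0,0), (0,5), (1,0), (1,5)}, so |H| = 4.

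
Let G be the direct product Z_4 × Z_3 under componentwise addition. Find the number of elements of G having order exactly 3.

An element (a,b) has order lcm(ord(a), ord(b)); count pairs with lcm equal to 3.
Enumerating gives 2 such elements.

2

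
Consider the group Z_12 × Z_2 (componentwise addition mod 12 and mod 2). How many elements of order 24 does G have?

0

An element (a,b) has order lcm(ord(a), ord(b)); count pairs with lcm equal to 24.
Enumerating gives 0 such elements.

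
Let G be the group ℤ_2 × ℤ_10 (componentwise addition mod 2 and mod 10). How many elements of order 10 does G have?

12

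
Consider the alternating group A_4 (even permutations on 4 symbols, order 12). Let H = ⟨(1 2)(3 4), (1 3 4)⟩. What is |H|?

12

|⟨(1 2)(3 4)⟩| = 2 and |⟨(1 3 4)⟩| = 3, so |H| is a multiple of lcm(2, 3) = 6 and divides |G| = 12.
Closing {(1 2)(3 4), (1 3 4)} under the group operation gives all of G, so |H| = 12.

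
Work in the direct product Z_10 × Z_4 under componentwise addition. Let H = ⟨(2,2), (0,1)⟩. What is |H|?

20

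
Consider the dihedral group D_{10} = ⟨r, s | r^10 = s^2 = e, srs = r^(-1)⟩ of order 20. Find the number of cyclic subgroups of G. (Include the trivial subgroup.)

Group the elements of G by the cyclic subgroup they generate; each cyclic subgroup of order d accounts for φ(d) elements.
Cyclic subgroups by order — order 1: 1; order 2: 11; order 5: 1; order 10: 1.
Total: 14.

14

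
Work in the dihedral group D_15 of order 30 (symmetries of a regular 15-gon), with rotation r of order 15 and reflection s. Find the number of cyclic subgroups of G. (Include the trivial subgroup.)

Each element a generates a cyclic subgroup ⟨a⟩; distinct elements may generate the same one (a cyclic group of order d has φ(d) generators).
Cyclic subgroups by order — order 1: 1; order 2: 15; order 3: 1; order 5: 1; order 15: 1.
Total: 19.

19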